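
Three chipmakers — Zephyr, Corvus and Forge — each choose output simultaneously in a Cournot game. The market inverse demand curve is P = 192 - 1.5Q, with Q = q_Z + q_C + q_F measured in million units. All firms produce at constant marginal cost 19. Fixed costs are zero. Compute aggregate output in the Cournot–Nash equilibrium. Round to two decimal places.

Each firm earns π_i = (192 - 1.5Q)q_i - 19q_i.
First-order condition (treating rivals' output as given): 173 - 3q_i - (3/2)·Σ_{j≠i} q_j = 0.
With identical firms every q_j equals q_i, so Σ_{j≠i} q_j = 2q_i and 173 = 6q_i, giving q_i = 173/6.
Total output Q = 173/6 + 173/6 + 173/6 = 173/2.

86.50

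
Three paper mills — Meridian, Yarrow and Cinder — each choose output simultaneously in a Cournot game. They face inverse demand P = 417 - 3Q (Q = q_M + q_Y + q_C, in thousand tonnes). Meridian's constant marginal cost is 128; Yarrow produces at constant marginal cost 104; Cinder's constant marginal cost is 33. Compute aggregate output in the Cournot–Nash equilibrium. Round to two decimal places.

82.17

Meridian's profit: π_M = (417 - 3Q)q_M - (128q_M). Setting ∂π_M/∂q_M = 0: 289 - 6q_M - 3(q_Y + q_C) = 0.
Yarrow's first-order condition: 313 - 6q_Y - 3(q_M + q_C) = 0.
Cinder's profit: π_C = (417 - 3Q)q_C - (33q_C). Setting ∂π_C/∂q_C = 0: 384 - 6q_C - 3(q_M + q_Y) = 0.
Adding the 3 first-order conditions: 986 − 12Q = 0, so Q = 493/6.
Back-substituting: q_M = (289 − 493/2)/3 = 85/6, q_Y = (313 − 493/2)/3 = 133/6, q_C = (384 − 493/2)/3 = 275/6.
Total output Q = 85/6 + 133/6 + 275/6 = 493/6.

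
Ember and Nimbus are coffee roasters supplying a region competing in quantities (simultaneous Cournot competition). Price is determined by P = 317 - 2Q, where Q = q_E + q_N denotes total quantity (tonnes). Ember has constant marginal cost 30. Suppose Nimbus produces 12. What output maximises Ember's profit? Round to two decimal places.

65.75

With the rival's output fixed at 12, Ember's profit is π_E = (317 - 2·12 - 2q_E)q_E - (30q_E) = (293 - 2q_E)q_E - (30q_E).
∂π_E/∂q_E = 263 - 4q_E = 0, so q_E = 263/4.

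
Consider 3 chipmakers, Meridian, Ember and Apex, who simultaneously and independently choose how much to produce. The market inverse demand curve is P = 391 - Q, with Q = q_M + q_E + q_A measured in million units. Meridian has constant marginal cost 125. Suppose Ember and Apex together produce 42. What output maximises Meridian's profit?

112

With rivals' combined output fixed at 42, Meridian's profit is π_M = (391 - 42 - q_M)q_M - (125q_M) = (349 - q_M)q_M - (125q_M).
∂π_M/∂q_M = 224 - 2q_M = 0, so q_M = 112.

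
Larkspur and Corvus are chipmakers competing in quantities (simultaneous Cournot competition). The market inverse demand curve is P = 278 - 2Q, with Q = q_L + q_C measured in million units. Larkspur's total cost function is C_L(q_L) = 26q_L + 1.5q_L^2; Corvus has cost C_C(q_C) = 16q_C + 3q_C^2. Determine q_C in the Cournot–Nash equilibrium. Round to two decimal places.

Larkspur's profit: π_L = (278 - 2Q)q_L - (26q_L + (3/2)q_L²). Setting ∂π_L/∂q_L = 0: 252 - 7q_L - 2(q_C) = 0.
Corvus's profit: π_C = (278 - 2Q)q_C - (16q_C + 3q_C²). Setting ∂π_C/∂q_C = 0: 262 - 10q_C - 2(q_L) = 0.
Best responses: q_L = (252 - 2q_C)/7, q_C = (262 - 2q_L)/10.
Substituting one into the other gives q_L = 998/33 and q_C = 665/33.

20.15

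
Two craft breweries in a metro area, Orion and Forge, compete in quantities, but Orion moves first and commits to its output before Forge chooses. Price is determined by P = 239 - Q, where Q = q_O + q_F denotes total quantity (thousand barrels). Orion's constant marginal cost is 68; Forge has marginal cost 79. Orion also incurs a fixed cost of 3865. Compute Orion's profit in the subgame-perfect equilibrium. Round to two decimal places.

275.50

The follower Forge best-responds to any q_O: π_F = (239 - Q)q_F - 79q_F.
∂π_F/∂q_F = 160 - q_O - 2q_F = 0 gives the reaction function q_F = (160 - q_O)/2.
Orion substitutes q_F(q_O) into its own profit: π_O = q_O(239 - q_O - (160 - q_O)/2) - 68q_O = (159 - (1/2)q_O)q_O - 68q_O.
Maximising: ∂π_O/∂q_O = 91 - q_O = 0, giving q_O = 91.
Then q_F = (160 - 91)/2 = 69/2.
Price P = 239 - 251/2 = 227/2.
Orion's profit: (227/2 - 68)·91 - 3865 = 551/2.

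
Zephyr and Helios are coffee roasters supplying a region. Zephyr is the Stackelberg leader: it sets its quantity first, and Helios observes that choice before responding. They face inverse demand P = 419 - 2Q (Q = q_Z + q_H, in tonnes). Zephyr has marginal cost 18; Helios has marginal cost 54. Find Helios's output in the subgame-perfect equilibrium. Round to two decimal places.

36.63

The follower Helios best-responds to any q_Z: π_H = (419 - 2Q)q_H - 54q_H.
∂π_H/∂q_H = 365 - 2q_Z - 4q_H = 0 gives the reaction function q_H = (365 - 2q_Z)/4.
The leader anticipates this reaction. Substituting into P = 419 - 2Q gives P = 473/2 - q_Z, so π_Z = (473/2 - q_Z)q_Z - 18q_Z.
Maximising: ∂π_Z/∂q_Z = 437/2 - 2q_Z = 0, giving q_Z = 437/4.
Then q_H = (365 - 2·(437/4))/4 = 293/8.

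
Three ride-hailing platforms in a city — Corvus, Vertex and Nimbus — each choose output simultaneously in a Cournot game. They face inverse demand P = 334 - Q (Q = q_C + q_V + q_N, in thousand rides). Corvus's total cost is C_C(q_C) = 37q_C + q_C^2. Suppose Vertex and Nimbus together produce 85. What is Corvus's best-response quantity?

53

With rivals' combined output fixed at 85, Corvus's profit is π_C = (334 - 85 - q_C)q_C - (37q_C + q_C²) = (249 - q_C)q_C - (37q_C + q_C²).
∂π_C/∂q_C = 212 - 4q_C = 0, so q_C = 53.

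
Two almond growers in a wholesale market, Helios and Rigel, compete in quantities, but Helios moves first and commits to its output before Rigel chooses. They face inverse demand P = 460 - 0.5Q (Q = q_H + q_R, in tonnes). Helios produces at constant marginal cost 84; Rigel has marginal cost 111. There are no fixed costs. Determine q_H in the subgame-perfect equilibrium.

403

Solve by backward induction. Given q_H, the follower Rigel maximises π_R = (460 - (1/2)q_H - (1/2)q_R)q_R - 111q_R.
Follower FOC: 349 - (1/2)q_H - q_R = 0, so q_R(q_H) = (349 - (1/2)q_H).
The leader anticipates this reaction. Substituting into P = 460 - 0.5Q gives P = 571/2 - (1/4)q_H, so π_H = (571/2 - (1/4)q_H)q_H - 84q_H.
Maximising: ∂π_H/∂q_H = 403/2 - (1/2)q_H = 0, giving q_H = 403.
Then q_R = (349 - (1/2)·403) = 295/2.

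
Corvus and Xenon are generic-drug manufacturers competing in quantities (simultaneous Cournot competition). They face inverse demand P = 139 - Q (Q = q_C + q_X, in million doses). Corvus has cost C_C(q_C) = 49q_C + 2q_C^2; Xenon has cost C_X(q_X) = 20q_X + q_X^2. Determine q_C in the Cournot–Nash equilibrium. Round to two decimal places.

Corvus's profit: π_C = (139 - Q)q_C - (49q_C + 2q_C²). Setting ∂π_C/∂q_C = 0: 90 - 6q_C - (q_X) = 0.
Xenon's first-order condition: 119 - 4q_X - (q_C) = 0.
Best responses: q_C = (90 - q_X)/6, q_X = (119 - q_C)/4.
Solving the pair: q_C = 241/23, q_X = 624/23.

10.48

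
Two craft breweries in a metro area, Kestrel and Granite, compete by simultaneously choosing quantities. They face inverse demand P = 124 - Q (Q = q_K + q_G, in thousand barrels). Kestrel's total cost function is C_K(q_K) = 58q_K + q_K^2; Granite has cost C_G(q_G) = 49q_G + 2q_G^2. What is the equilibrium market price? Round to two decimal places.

99.87

Kestrel's profit: π_K = (124 - Q)q_K - (58q_K + q_K²). Setting ∂π_K/∂q_K = 0: 66 - 4q_K - (q_G) = 0.
Granite's first-order condition: 75 - 6q_G - (q_K) = 0.
Rearranging gives the reaction functions q_K = (66 - q_G)/4 and q_G = (75 - q_K)/6.
Solving the pair: q_K = 321/23, q_G = 234/23.
Total output Q = 555/23, so price P = 124 - 555/23 = 99.8696.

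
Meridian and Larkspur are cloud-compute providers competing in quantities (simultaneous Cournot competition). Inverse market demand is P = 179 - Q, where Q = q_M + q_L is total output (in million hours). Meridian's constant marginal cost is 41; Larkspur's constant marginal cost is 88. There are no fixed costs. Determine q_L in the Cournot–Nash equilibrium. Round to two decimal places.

Meridian's profit: π_M = (179 - Q)q_M - (41q_M). Setting ∂π_M/∂q_M = 0: 138 - 2q_M - (q_L) = 0.
Larkspur's profit: π_L = (179 - Q)q_L - (88q_L). Setting ∂π_L/∂q_L = 0: 91 - 2q_L - (q_M) = 0.
Best responses: q_M = (138 - q_L)/2, q_L = (91 - q_M)/2.
Solving the pair: q_M = 185/3, q_L = 44/3.

14.67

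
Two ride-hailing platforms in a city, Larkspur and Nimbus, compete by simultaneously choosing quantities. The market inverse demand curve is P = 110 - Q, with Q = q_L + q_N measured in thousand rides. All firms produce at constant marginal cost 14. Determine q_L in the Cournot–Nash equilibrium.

A representative firm's profit is π_i = q_i(110 - Q) - 14q_i.
First-order condition (treating rivals' output as given): 96 - 2q_i - q_j = 0.
By symmetry each firm produces the same amount; substituting q_j = q_i yields q_i = 96/3 = 32.

32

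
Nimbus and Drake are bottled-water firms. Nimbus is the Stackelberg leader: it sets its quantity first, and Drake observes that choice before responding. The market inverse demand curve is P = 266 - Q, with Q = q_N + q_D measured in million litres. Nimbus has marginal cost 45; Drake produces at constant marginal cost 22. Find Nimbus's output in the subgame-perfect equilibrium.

Solve by backward induction. Given q_N, the follower Drake maximises π_D = (266 - q_N - q_D)q_D - 22q_D.
∂π_D/∂q_D = 244 - q_N - 2q_D = 0 gives the reaction function q_D = (244 - q_N)/2.
Nimbus substitutes q_D(q_N) into its own profit: π_N = q_N(266 - q_N - (244 - q_N)/2) - 45q_N = (144 - (1/2)q_N)q_N - 45q_N.
The leader's first-order condition 99 - q_N = 0 yields q_N = 99.
Then q_D = (244 - 99)/2 = 145/2.

99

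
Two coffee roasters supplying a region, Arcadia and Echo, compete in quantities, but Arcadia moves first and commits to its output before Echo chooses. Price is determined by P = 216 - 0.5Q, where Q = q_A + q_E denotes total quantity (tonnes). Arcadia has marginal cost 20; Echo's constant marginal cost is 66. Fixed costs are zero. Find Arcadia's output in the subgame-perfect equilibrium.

242

The follower Echo best-responds to any q_A: π_E = (216 - 0.5Q)q_E - 66q_E.
Setting the follower's marginal profit to zero, 150 - (1/2)q_A - q_E = 0, i.e. q_E = (150 - (1/2)q_A).
Arcadia substitutes q_E(q_A) into its own profit: π_A = q_A(216 - (1/2)q_A - (150 - (1/2)q_A)/2) - 20q_A = (141 - (1/4)q_A)q_A - 20q_A.
The leader's first-order condition 121 - (1/2)q_A = 0 yields q_A = 242.
Then q_E = (150 - (1/2)·242) = 29.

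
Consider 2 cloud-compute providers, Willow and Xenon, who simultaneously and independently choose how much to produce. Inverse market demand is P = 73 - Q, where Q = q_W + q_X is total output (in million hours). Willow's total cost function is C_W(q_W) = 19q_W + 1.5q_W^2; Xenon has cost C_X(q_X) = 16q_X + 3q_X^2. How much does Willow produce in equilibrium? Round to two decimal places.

Willow's profit: π_W = (73 - Q)q_W - (19q_W + (3/2)q_W²). Setting ∂π_W/∂q_W = 0: 54 - 5q_W - (q_X) = 0.
Xenon's first-order condition: 57 - 8q_X - (q_W) = 0.
Rearranging gives the reaction functions q_W = (54 - q_X)/5 and q_X = (57 - q_W)/8.
Substituting one into the other gives q_W = 125/13 and q_X = 77/13.

9.62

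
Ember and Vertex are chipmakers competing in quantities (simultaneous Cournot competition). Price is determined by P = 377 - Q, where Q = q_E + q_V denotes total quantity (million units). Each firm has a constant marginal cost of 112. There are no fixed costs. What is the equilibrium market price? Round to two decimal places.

200.33

A representative firm's profit is π_i = q_i(377 - Q) - 112q_i.
Setting ∂π_i/∂q_i = 0 with rivals' quantities fixed: 265 - 2q_i - q_j = 0.
By symmetry each firm produces the same amount; substituting q_j = q_i yields q_i = 265/3.
Total output Q = 530/3, so price P = 377 - 530/3 = 601/3.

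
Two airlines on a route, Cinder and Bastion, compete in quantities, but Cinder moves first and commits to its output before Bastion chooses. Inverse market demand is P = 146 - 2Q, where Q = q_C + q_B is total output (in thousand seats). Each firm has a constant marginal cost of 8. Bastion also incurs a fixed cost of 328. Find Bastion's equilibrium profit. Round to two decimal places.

Solve by backward induction. Given q_C, the follower Bastion maximises π_B = (146 - 2q_C - 2q_B)q_B - 8q_B.
∂π_B/∂q_B = 138 - 2q_C - 4q_B = 0 gives the reaction function q_B = (138 - 2q_C)/4.
Cinder substitutes q_B(q_C) into its own profit: π_C = q_C(146 - 2q_C - (138 - 2q_C)/2) - 8q_C = (77 - q_C)q_C - 8q_C.
Maximising: ∂π_C/∂q_C = 69 - 2q_C = 0, giving q_C = 69/2.
Then q_B = (138 - 2·(69/2))/4 = 69/4.
Price P = 146 - 2·(207/4) = 85/2.
Bastion's profit: (85/2 - 8)·(69/4) - 328 = 267.1250.

267.13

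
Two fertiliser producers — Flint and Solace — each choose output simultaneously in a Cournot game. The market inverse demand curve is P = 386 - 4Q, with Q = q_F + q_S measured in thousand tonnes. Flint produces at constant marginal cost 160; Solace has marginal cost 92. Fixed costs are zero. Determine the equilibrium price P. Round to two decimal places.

Flint's profit: π_F = (386 - 4Q)q_F - (160q_F). Setting ∂π_F/∂q_F = 0: 226 - 8q_F - 4(q_S) = 0.
Solace's profit: π_S = (386 - 4Q)q_S - (92q_S). Setting ∂π_S/∂q_S = 0: 294 - 8q_S - 4(q_F) = 0.
Rearranging gives the reaction functions q_F = (226 - 4q_S)/8 and q_S = (294 - 4q_F)/8.
Solving the pair: q_F = 79/6, q_S = 181/6.
Total output Q = 130/3, so price P = 386 - 4·(130/3) = 638/3.

212.67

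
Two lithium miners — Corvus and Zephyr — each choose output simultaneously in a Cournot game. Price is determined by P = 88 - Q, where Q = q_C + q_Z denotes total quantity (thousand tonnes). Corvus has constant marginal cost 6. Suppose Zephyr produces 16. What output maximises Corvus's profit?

33

With the rival's output fixed at 16, Corvus's profit is π_C = (88 - 16 - q_C)q_C - (6q_C) = (72 - q_C)q_C - (6q_C).
∂π_C/∂q_C = 66 - 2q_C = 0, so q_C = 33.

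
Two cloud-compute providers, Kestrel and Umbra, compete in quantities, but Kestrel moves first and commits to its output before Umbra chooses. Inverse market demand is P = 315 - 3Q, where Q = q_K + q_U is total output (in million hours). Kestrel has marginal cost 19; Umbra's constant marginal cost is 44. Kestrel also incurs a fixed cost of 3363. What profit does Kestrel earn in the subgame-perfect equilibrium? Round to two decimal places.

The follower Umbra best-responds to any q_K: π_U = (315 - 3Q)q_U - 44q_U.
∂π_U/∂q_U = 271 - 3q_K - 6q_U = 0 gives the reaction function q_U = (271 - 3q_K)/6.
The leader anticipates this reaction. Substituting into P = 315 - 3Q gives P = 359/2 - (3/2)q_K, so π_K = (359/2 - (3/2)q_K)q_K - 19q_K.
The leader's first-order condition 321/2 - 3q_K = 0 yields q_K = 107/2.
Then q_U = (271 - 3·(107/2))/6 = 221/12.
Price P = 315 - 3·(863/12) = 397/4.
Kestrel's profit: (397/4 - 19)·(107/2) - 3363 = 930.3750.

930.38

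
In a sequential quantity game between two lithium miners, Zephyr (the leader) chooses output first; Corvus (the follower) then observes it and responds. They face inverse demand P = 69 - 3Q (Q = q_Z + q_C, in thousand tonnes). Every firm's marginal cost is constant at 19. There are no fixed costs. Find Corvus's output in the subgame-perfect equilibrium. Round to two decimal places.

The follower Corvus best-responds to any q_Z: π_C = (69 - 3Q)q_C - 19q_C.
Follower FOC: 50 - 3q_Z - 6q_C = 0, so q_C(q_Z) = (50 - 3q_Z)/6.
The leader anticipates this reaction. Substituting into P = 69 - 3Q gives P = 44 - (3/2)q_Z, so π_Z = (44 - (3/2)q_Z)q_Z - 19q_Z.
Leader FOC: 25 - 3q_Z = 0, so q_Z = 25/3.
Then q_C = (50 - 3·(25/3))/6 = 25/6.

4.17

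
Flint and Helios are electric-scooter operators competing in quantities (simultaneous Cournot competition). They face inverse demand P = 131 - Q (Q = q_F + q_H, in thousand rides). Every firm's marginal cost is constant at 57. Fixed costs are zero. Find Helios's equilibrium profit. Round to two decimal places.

608.44

A representative firm's profit is π_i = q_i(131 - Q) - 57q_i.
Setting ∂π_i/∂q_i = 0 with rivals' quantities fixed: 74 - 2q_i - q_j = 0.
By symmetry each firm produces the same amount; substituting q_j = q_i yields q_i = 74/3.
Price P = 131 - 148/3 = 245/3.
Helios's profit: (245/3 - 57)·(74/3) = 608.4444.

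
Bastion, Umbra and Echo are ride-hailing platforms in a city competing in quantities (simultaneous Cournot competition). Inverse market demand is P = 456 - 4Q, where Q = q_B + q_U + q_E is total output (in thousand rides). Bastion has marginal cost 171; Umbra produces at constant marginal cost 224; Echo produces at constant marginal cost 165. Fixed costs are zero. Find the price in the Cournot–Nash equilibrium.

Bastion's profit: π_B = (456 - 4Q)q_B - (171q_B). Setting ∂π_B/∂q_B = 0: 285 - 8q_B - 4(q_U + q_E) = 0.
Umbra's profit: π_U = (456 - 4Q)q_U - (224q_U). Setting ∂π_U/∂q_U = 0: 232 - 8q_U - 4(q_B + q_E) = 0.
Echo's profit: π_E = (456 - 4Q)q_E - (165q_E). Setting ∂π_E/∂q_E = 0: 291 - 8q_E - 4(q_B + q_U) = 0.
Adding the 3 conditions: 808 − 8Q − 8Q = 0, i.e. Q = 101/2.
Back-substituting: q_B = (285 − 202)/4 = 83/4, q_U = (232 − 202)/4 = 15/2, q_E = (291 − 202)/4 = 89/4.
Total output Q = 101/2, so price P = 456 - 4·(101/2) = 254.

254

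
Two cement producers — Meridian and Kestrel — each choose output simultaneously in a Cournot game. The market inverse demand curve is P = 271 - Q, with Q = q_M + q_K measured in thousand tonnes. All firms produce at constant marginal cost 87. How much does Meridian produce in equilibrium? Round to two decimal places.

61.33

Each firm earns π_i = (271 - Q)q_i - 87q_i.
First-order condition (treating rivals' output as given): 184 - 2q_i - q_j = 0.
With identical firms every q_j equals q_i, so q_j = q_i and 184 = 3q_i, giving q_i = 184/3.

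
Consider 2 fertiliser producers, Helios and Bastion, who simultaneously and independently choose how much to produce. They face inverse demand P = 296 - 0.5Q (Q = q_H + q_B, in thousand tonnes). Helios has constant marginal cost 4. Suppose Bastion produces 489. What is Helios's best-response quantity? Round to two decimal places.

47.50

With the rival's output fixed at 489, Helios's profit is π_H = (296 - (1/2)·489 - (1/2)q_H)q_H - (4q_H) = (103/2 - (1/2)q_H)q_H - (4q_H).
∂π_H/∂q_H = 95/2 - q_H = 0, so q_H = 95/2.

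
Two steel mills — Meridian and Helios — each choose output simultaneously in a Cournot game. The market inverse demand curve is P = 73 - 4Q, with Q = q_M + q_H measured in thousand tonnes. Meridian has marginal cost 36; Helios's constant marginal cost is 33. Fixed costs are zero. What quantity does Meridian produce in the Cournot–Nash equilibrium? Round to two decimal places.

Meridian's profit: π_M = (73 - 4Q)q_M - (36q_M). Setting ∂π_M/∂q_M = 0: 37 - 8q_M - 4(q_H) = 0.
Helios's profit: π_H = (73 - 4Q)q_H - (33q_H). Setting ∂π_H/∂q_H = 0: 40 - 8q_H - 4(q_M) = 0.
Best responses: q_M = (37 - 4q_H)/8, q_H = (40 - 4q_M)/8.
Substituting one into the other gives q_M = 17/6 and q_H = 43/12.

2.83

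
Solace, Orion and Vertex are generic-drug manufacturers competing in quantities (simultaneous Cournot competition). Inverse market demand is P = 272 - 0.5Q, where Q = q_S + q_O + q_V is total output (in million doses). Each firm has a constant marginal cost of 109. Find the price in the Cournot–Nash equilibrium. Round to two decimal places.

Each firm earns π_i = (272 - 0.5Q)q_i - 109q_i.
First-order condition (treating rivals' output as given): 163 - q_i - (1/2)·Σ_{j≠i} q_j = 0.
By symmetry each firm produces the same amount; substituting Σ_{j≠i} q_j = 2q_i yields q_i = 163/2.
Total output Q = 489/2, so price P = 272 - (1/2)·(489/2) = 599/4.

149.75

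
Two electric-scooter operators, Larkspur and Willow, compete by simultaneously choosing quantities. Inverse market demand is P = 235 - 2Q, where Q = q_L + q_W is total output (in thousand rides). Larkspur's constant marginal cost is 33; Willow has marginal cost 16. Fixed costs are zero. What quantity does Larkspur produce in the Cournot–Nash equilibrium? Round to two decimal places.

30.83

Larkspur's profit: π_L = (235 - 2Q)q_L - (33q_L). Setting ∂π_L/∂q_L = 0: 202 - 4q_L - 2(q_W) = 0.
Willow's profit: π_W = (235 - 2Q)q_W - (16q_W). Setting ∂π_W/∂q_W = 0: 219 - 4q_W - 2(q_L) = 0.
So q_L = (202 - 2q_W)/4 and q_W = (219 - 2q_L)/4.
Solving the pair: q_L = 185/6, q_W = 118/3.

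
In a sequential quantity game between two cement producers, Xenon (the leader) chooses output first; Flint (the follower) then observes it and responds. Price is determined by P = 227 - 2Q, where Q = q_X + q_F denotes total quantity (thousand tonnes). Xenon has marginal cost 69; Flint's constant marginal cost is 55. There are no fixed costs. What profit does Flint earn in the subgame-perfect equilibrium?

Solve by backward induction. Given q_X, the follower Flint maximises π_F = (227 - 2q_X - 2q_F)q_F - 55q_F.
Setting the follower's marginal profit to zero, 172 - 2q_X - 4q_F = 0, i.e. q_F = (172 - 2q_X)/4.
Xenon substitutes q_F(q_X) into its own profit: π_X = q_X(227 - 2q_X - (172 - 2q_X)/2) - 69q_X = (141 - q_X)q_X - 69q_X.
Maximising: ∂π_X/∂q_X = 72 - 2q_X = 0, giving q_X = 36.
Then q_F = (172 - 2·36)/4 = 25.
Price P = 227 - 2·61 = 105.
Flint's profit: (105 - 55)·25 = 1250.

1250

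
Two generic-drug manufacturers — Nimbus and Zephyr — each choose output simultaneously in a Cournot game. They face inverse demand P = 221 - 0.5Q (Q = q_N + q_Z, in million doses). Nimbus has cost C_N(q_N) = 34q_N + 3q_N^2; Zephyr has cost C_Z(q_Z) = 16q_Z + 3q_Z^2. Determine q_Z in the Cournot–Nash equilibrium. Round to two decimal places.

27.52

Nimbus's profit: π_N = (221 - 0.5Q)q_N - (34q_N + 3q_N²). Setting ∂π_N/∂q_N = 0: 187 - 7q_N - (1/2)(q_Z) = 0.
Zephyr's first-order condition: 205 - 7q_Z - (1/2)(q_N) = 0.
Rearranging gives the reaction functions q_N = (187 - (1/2)q_Z)/7 and q_Z = (205 - (1/2)q_N)/7.
Solving the pair: q_N = 24.7487, q_Z = 27.5179.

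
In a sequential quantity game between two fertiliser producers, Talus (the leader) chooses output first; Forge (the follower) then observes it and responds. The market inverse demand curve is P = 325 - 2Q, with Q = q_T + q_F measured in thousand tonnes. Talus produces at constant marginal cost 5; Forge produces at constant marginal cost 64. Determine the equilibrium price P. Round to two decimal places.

Solve by backward induction. Given q_T, the follower Forge maximises π_F = (325 - 2q_T - 2q_F)q_F - 64q_F.
Setting the follower's marginal profit to zero, 261 - 2q_T - 4q_F = 0, i.e. q_F = (261 - 2q_T)/4.
Talus substitutes q_F(q_T) into its own profit: π_T = q_T(325 - 2q_T - (261 - 2q_T)/2) - 5q_T = (389/2 - q_T)q_T - 5q_T.
Maximising: ∂π_T/∂q_T = 379/2 - 2q_T = 0, giving q_T = 379/4.
Then q_F = (261 - 2·(379/4))/4 = 143/8.
Total output Q = 901/8, so price P = 325 - 2·(901/8) = 399/4.

99.75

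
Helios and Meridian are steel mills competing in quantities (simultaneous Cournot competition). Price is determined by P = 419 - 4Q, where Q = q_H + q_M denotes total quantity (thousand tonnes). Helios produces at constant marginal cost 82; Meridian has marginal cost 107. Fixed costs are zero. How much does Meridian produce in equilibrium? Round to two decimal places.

Helios's profit: π_H = (419 - 4Q)q_H - (82q_H). Setting ∂π_H/∂q_H = 0: 337 - 8q_H - 4(q_M) = 0.
Meridian's profit: π_M = (419 - 4Q)q_M - (107q_M). Setting ∂π_M/∂q_M = 0: 312 - 8q_M - 4(q_H) = 0.
So q_H = (337 - 4q_M)/8 and q_M = (312 - 4q_H)/8.
Substituting one into the other gives q_H = 181/6 and q_M = 287/12.

23.92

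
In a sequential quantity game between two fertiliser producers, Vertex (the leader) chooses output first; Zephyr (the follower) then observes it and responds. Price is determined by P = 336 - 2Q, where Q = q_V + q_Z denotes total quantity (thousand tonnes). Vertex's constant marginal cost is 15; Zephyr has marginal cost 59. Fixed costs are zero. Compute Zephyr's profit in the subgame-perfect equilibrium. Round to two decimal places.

1116.28

The follower Zephyr best-responds to any q_V: π_Z = (336 - 2Q)q_Z - 59q_Z.
∂π_Z/∂q_Z = 277 - 2q_V - 4q_Z = 0 gives the reaction function q_Z = (277 - 2q_V)/4.
Vertex substitutes q_Z(q_V) into its own profit: π_V = q_V(336 - 2q_V - (277 - 2q_V)/2) - 15q_V = (395/2 - q_V)q_V - 15q_V.
The leader's first-order condition 365/2 - 2q_V = 0 yields q_V = 365/4.
Then q_Z = (277 - 2·(365/4))/4 = 189/8.
Price P = 336 - 2·(919/8) = 425/4.
Zephyr's profit: (425/4 - 59)·(189/8) = 1116.2813.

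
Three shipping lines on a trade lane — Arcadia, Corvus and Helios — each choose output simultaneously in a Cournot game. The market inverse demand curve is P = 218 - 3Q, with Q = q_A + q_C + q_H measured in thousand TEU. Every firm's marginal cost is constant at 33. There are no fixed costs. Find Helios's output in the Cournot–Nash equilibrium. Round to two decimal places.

15.42

Each firm earns π_i = (218 - 3Q)q_i - 33q_i.
Setting ∂π_i/∂q_i = 0 with rivals' quantities fixed: 185 - 6q_i - 3·Σ_{j≠i} q_j = 0.
By symmetry each firm produces the same amount; substituting Σ_{j≠i} q_j = 2q_i yields q_i = 185/12.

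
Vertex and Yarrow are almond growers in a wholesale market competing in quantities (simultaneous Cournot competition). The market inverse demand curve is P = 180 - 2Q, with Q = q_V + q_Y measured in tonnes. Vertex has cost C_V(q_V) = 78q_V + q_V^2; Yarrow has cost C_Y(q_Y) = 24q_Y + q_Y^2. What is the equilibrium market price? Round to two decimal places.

Vertex's profit: π_V = (180 - 2Q)q_V - (78q_V + q_V²). Setting ∂π_V/∂q_V = 0: 102 - 6q_V - 2(q_Y) = 0.
Yarrow's first-order condition: 156 - 6q_Y - 2(q_V) = 0.
Rearranging gives the reaction functions q_V = (102 - 2q_Y)/6 and q_Y = (156 - 2q_V)/6.
Solving the pair: q_V = 75/8, q_Y = 183/8.
Total output Q = 129/4, so price P = 180 - 2·(129/4) = 231/2.

115.50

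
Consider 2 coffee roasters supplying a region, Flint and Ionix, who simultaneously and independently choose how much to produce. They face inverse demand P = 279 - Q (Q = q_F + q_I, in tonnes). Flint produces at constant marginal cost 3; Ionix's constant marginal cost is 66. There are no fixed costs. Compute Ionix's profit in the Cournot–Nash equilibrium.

2500

Flint's profit: π_F = (279 - Q)q_F - (3q_F). Setting ∂π_F/∂q_F = 0: 276 - 2q_F - (q_I) = 0.
Ionix's profit: π_I = (279 - Q)q_I - (66q_I). Setting ∂π_I/∂q_I = 0: 213 - 2q_I - (q_F) = 0.
Best responses: q_F = (276 - q_I)/2, q_I = (213 - q_F)/2.
Solving the pair: q_F = 113, q_I = 50.
Price P = 279 - 163 = 116.
Ionix's profit: (116 - 66)·50 = 2500.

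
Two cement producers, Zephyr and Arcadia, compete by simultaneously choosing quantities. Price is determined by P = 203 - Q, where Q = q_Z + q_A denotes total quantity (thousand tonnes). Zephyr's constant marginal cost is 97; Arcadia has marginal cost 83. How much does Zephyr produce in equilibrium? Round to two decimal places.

30.67

Zephyr's profit: π_Z = (203 - Q)q_Z - (97q_Z). Setting ∂π_Z/∂q_Z = 0: 106 - 2q_Z - (q_A) = 0.
Arcadia's profit: π_A = (203 - Q)q_A - (83q_A). Setting ∂π_A/∂q_A = 0: 120 - 2q_A - (q_Z) = 0.
So q_Z = (106 - q_A)/2 and q_A = (120 - q_Z)/2.
Solving the pair: q_Z = 92/3, q_A = 134/3.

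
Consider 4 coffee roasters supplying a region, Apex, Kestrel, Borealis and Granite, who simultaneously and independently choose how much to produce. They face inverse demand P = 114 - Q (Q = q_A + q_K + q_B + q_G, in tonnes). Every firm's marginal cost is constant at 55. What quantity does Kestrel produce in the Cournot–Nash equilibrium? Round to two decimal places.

A representative firm's profit is π_i = q_i(114 - Q) - 55q_i.
Setting ∂π_i/∂q_i = 0 with rivals' quantities fixed: 59 - 2q_i - Σ_{j≠i} q_j = 0.
By symmetry each firm produces the same amount; substituting Σ_{j≠i} q_j = 3q_i yields q_i = 59/5.

11.80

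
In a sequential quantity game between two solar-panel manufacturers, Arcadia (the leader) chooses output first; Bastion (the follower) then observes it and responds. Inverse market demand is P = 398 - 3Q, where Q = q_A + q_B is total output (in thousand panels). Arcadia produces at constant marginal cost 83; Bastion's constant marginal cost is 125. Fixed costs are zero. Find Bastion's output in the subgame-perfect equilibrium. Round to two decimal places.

15.75

Solve by backward induction. Given q_A, the follower Bastion maximises π_B = (398 - 3q_A - 3q_B)q_B - 125q_B.
Setting the follower's marginal profit to zero, 273 - 3q_A - 6q_B = 0, i.e. q_B = (273 - 3q_A)/6.
The leader anticipates this reaction. Substituting into P = 398 - 3Q gives P = 523/2 - (3/2)q_A, so π_A = (523/2 - (3/2)q_A)q_A - 83q_A.
Maximising: ∂π_A/∂q_A = 357/2 - 3q_A = 0, giving q_A = 119/2.
Then q_B = (273 - 3·(119/2))/6 = 63/4.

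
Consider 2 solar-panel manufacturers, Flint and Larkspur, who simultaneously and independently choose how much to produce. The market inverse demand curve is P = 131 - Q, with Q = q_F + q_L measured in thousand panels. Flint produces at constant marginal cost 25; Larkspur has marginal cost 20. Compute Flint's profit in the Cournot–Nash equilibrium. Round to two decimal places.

Flint's profit: π_F = (131 - Q)q_F - (25q_F). Setting ∂π_F/∂q_F = 0: 106 - 2q_F - (q_L) = 0.
Larkspur's profit: π_L = (131 - Q)q_L - (20q_L). Setting ∂π_L/∂q_L = 0: 111 - 2q_L - (q_F) = 0.
Best responses: q_F = (106 - q_L)/2, q_L = (111 - q_F)/2.
Substituting one into the other gives q_F = 101/3 and q_L = 116/3.
Price P = 131 - 217/3 = 176/3.
Flint's profit: (176/3 - 25)·(101/3) = 1133.4444.

1133.44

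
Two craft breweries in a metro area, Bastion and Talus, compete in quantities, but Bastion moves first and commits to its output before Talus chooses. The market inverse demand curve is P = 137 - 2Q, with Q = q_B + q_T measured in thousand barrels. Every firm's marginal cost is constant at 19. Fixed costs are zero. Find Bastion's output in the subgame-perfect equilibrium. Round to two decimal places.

The follower Talus best-responds to any q_B: π_T = (137 - 2Q)q_T - 19q_T.
∂π_T/∂q_T = 118 - 2q_B - 4q_T = 0 gives the reaction function q_T = (118 - 2q_B)/4.
The leader anticipates this reaction. Substituting into P = 137 - 2Q gives P = 78 - q_B, so π_B = (78 - q_B)q_B - 19q_B.
The leader's first-order condition 59 - 2q_B = 0 yields q_B = 59/2.
Then q_T = (118 - 2·(59/2))/4 = 59/4.

29.50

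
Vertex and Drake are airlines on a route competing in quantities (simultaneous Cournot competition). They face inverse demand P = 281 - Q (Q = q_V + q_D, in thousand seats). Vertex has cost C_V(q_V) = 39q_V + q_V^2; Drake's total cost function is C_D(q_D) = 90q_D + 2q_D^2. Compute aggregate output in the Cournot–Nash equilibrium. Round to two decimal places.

77.52

Vertex's profit: π_V = (281 - Q)q_V - (39q_V + q_V²). Setting ∂π_V/∂q_V = 0: 242 - 4q_V - (q_D) = 0.
Drake's first-order condition: 191 - 6q_D - (q_V) = 0.
Best responses: q_V = (242 - q_D)/4, q_D = (191 - q_V)/6.
Substituting one into the other gives q_V = 1261/23 and q_D = 522/23.
Total output Q = 1261/23 + 522/23 = 1783/23.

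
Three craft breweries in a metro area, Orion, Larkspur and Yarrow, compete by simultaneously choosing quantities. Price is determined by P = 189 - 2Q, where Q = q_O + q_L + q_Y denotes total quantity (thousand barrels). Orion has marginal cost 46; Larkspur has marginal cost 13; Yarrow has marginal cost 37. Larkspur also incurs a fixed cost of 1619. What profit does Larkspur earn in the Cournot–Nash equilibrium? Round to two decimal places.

77.53

Orion's profit: π_O = (189 - 2Q)q_O - (46q_O). Setting ∂π_O/∂q_O = 0: 143 - 4q_O - 2(q_L + q_Y) = 0.
Larkspur's first-order condition: 176 - 4q_L - 2(q_O + q_Y) = 0.
Yarrow's first-order condition: 152 - 4q_Y - 2(q_O + q_L) = 0.
Adding the 3 first-order conditions: 471 − 8Q = 0, so Q = 471/8.
Back-substituting: q_O = (143 − 471/4)/2 = 101/8, q_L = (176 − 471/4)/2 = 233/8, q_Y = (152 − 471/4)/2 = 137/8.
Price P = 189 - 2·(471/8) = 285/4.
Larkspur's profit: (285/4 - 13)·(233/8) - 1619 = 77.5313.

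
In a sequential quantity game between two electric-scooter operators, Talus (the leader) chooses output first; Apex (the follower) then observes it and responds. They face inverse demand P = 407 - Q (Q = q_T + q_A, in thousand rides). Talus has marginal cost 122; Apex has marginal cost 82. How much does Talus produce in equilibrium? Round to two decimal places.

122.50

Solve by backward induction. Given q_T, the follower Apex maximises π_A = (407 - q_T - q_A)q_A - 82q_A.
Follower FOC: 325 - q_T - 2q_A = 0, so q_A(q_T) = (325 - q_T)/2.
Talus substitutes q_A(q_T) into its own profit: π_T = q_T(407 - q_T - (325 - q_T)/2) - 122q_T = (489/2 - (1/2)q_T)q_T - 122q_T.
Leader FOC: 245/2 - q_T = 0, so q_T = 245/2.
Then q_A = (325 - 245/2)/2 = 405/4.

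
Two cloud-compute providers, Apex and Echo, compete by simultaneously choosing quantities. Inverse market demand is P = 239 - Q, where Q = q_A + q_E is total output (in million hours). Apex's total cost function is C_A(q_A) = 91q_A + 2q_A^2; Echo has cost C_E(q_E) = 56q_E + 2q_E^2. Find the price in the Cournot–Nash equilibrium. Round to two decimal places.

191.71

Apex's profit: π_A = (239 - Q)q_A - (91q_A + 2q_A²). Setting ∂π_A/∂q_A = 0: 148 - 6q_A - (q_E) = 0.
Echo's profit: π_E = (239 - Q)q_E - (56q_E + 2q_E²). Setting ∂π_E/∂q_E = 0: 183 - 6q_E - (q_A) = 0.
Rearranging gives the reaction functions q_A = (148 - q_E)/6 and q_E = (183 - q_A)/6.
Substituting one into the other gives q_A = 141/7 and q_E = 190/7.
Total output Q = 331/7, so price P = 239 - 331/7 = 1342/7.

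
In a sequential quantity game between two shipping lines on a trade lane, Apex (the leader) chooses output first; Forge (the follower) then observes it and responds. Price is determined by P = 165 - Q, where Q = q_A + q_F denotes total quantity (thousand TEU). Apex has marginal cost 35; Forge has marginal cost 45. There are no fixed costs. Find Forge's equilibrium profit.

625

The follower Forge best-responds to any q_A: π_F = (165 - Q)q_F - 45q_F.
∂π_F/∂q_F = 120 - q_A - 2q_F = 0 gives the reaction function q_F = (120 - q_A)/2.
The leader anticipates this reaction. Substituting into P = 165 - Q gives P = 105 - (1/2)q_A, so π_A = (105 - (1/2)q_A)q_A - 35q_A.
The leader's first-order condition 70 - q_A = 0 yields q_A = 70.
Then q_F = (120 - 70)/2 = 25.
Price P = 165 - 95 = 70.
Forge's profit: (70 - 45)·25 = 625.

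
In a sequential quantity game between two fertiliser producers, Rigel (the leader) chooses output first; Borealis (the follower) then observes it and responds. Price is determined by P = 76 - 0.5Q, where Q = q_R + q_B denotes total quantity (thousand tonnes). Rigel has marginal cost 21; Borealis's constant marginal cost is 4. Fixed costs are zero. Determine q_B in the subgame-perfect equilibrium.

53

The follower Borealis best-responds to any q_R: π_B = (76 - 0.5Q)q_B - 4q_B.
∂π_B/∂q_B = 72 - (1/2)q_R - q_B = 0 gives the reaction function q_B = (72 - (1/2)q_R).
The leader anticipates this reaction. Substituting into P = 76 - 0.5Q gives P = 40 - (1/4)q_R, so π_R = (40 - (1/4)q_R)q_R - 21q_R.
Maximising: ∂π_R/∂q_R = 19 - (1/2)q_R = 0, giving q_R = 38.
Then q_B = (72 - (1/2)·38) = 53.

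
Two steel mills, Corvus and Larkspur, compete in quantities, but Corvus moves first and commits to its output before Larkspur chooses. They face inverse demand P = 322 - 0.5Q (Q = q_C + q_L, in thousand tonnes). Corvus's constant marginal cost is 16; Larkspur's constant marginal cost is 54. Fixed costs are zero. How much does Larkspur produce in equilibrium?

96

Solve by backward induction. Given q_C, the follower Larkspur maximises π_L = (322 - (1/2)q_C - (1/2)q_L)q_L - 54q_L.
Follower FOC: 268 - (1/2)q_C - q_L = 0, so q_L(q_C) = (268 - (1/2)q_C).
The leader anticipates this reaction. Substituting into P = 322 - 0.5Q gives P = 188 - (1/4)q_C, so π_C = (188 - (1/4)q_C)q_C - 16q_C.
The leader's first-order condition 172 - (1/2)q_C = 0 yields q_C = 344.
Then q_L = (268 - (1/2)·344) = 96.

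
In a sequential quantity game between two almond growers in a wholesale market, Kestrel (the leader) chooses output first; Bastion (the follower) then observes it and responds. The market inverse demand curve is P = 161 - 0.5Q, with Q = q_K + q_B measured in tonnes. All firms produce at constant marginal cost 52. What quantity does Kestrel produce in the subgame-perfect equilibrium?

109

Solve by backward induction. Given q_K, the follower Bastion maximises π_B = (161 - (1/2)q_K - (1/2)q_B)q_B - 52q_B.
Setting the follower's marginal profit to zero, 109 - (1/2)q_K - q_B = 0, i.e. q_B = (109 - (1/2)q_K).
The leader anticipates this reaction. Substituting into P = 161 - 0.5Q gives P = 213/2 - (1/4)q_K, so π_K = (213/2 - (1/4)q_K)q_K - 52q_K.
Leader FOC: 109/2 - (1/2)q_K = 0, so q_K = 109.
Then q_B = (109 - (1/2)·109) = 109/2.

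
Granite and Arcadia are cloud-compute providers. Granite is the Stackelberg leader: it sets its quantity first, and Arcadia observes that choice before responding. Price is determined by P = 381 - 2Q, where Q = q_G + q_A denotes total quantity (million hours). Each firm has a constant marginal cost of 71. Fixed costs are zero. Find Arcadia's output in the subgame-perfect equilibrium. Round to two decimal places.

The follower Arcadia best-responds to any q_G: π_A = (381 - 2Q)q_A - 71q_A.
Follower FOC: 310 - 2q_G - 4q_A = 0, so q_A(q_G) = (310 - 2q_G)/4.
Granite substitutes q_A(q_G) into its own profit: π_G = q_G(381 - 2q_G - (310 - 2q_G)/2) - 71q_G = (226 - q_G)q_G - 71q_G.
Leader FOC: 155 - 2q_G = 0, so q_G = 155/2.
Then q_A = (310 - 2·(155/2))/4 = 155/4.

38.75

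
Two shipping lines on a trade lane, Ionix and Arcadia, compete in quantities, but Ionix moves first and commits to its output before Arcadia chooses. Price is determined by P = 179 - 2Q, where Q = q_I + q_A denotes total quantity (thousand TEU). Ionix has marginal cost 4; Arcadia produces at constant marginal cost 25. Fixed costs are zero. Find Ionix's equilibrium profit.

2401

Solve by backward induction. Given q_I, the follower Arcadia maximises π_A = (179 - 2q_I - 2q_A)q_A - 25q_A.
∂π_A/∂q_A = 154 - 2q_I - 4q_A = 0 gives the reaction function q_A = (154 - 2q_I)/4.
The leader anticipates this reaction. Substituting into P = 179 - 2Q gives P = 102 - q_I, so π_I = (102 - q_I)q_I - 4q_I.
Maximising: ∂π_I/∂q_I = 98 - 2q_I = 0, giving q_I = 49.
Then q_A = (154 - 2·49)/4 = 14.
Price P = 179 - 2·63 = 53.
Ionix's profit: (53 - 4)·49 = 2401.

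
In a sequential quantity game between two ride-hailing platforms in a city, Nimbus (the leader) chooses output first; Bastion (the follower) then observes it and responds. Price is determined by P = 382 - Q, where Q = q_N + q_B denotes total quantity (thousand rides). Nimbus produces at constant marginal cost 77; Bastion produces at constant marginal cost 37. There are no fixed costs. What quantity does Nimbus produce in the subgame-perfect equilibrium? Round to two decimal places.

Solve by backward induction. Given q_N, the follower Bastion maximises π_B = (382 - q_N - q_B)q_B - 37q_B.
∂π_B/∂q_B = 345 - q_N - 2q_B = 0 gives the reaction function q_B = (345 - q_N)/2.
The leader anticipates this reaction. Substituting into P = 382 - Q gives P = 419/2 - (1/2)q_N, so π_N = (419/2 - (1/2)q_N)q_N - 77q_N.
Leader FOC: 265/2 - q_N = 0, so q_N = 265/2.
Then q_B = (345 - 265/2)/2 = 425/4.

132.50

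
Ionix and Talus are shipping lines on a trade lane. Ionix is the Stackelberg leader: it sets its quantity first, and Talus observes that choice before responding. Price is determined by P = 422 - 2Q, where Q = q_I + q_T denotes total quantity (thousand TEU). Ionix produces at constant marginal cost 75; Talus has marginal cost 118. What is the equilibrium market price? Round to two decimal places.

Solve by backward induction. Given q_I, the follower Talus maximises π_T = (422 - 2q_I - 2q_T)q_T - 118q_T.
Follower FOC: 304 - 2q_I - 4q_T = 0, so q_T(q_I) = (304 - 2q_I)/4.
The leader anticipates this reaction. Substituting into P = 422 - 2Q gives P = 270 - q_I, so π_I = (270 - q_I)q_I - 75q_I.
The leader's first-order condition 195 - 2q_I = 0 yields q_I = 195/2.
Then q_T = (304 - 2·(195/2))/4 = 109/4.
Total output Q = 499/4, so price P = 422 - 2·(499/4) = 345/2.

172.50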